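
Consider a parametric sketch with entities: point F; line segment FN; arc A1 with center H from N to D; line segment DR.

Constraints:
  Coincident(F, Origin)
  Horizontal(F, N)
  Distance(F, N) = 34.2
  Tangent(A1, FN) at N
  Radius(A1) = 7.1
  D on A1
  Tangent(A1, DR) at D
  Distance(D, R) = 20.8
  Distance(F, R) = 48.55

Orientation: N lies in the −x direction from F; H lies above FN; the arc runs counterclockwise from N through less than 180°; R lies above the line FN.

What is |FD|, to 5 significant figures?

30.233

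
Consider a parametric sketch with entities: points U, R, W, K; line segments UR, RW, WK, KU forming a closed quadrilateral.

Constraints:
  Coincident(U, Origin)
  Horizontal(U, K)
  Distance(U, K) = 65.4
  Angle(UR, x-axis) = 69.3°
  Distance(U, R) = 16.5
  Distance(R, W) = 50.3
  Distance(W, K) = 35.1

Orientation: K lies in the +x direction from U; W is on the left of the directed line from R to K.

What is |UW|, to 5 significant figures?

62.372

Checks: |RW| = 50.30 ✓; |WK| = 35.10 ✓.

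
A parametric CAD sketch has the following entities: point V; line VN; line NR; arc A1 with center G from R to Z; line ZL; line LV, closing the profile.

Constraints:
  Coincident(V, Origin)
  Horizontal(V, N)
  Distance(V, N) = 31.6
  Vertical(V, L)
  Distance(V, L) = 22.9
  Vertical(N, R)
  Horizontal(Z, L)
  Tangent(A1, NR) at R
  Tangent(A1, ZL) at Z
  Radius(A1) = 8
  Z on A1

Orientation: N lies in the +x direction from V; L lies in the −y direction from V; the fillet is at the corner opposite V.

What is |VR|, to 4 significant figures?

34.94

V is at the origin; VN is horizontal with |VN| = 31.6 and N on the +x side, so N = (31.60, 0.000). VL is vertical with |VL| = 22.9 and L on the −y side, so L = (0.000, -22.90). The virtual corner opposite V is at (31.60, -22.90). Tangency of A1 to NR means the radius GR is perpendicular to NR and A1 meets ZL tangentially, so GZ is at right angles to ZL, with radius 8.0, so the center G sits 8.0 in from both sides at G = (23.60, -14.90). That places the tangent points at R = (31.60, -14.90) on NR and Z = (23.60, -22.90) on ZL. Then |VR| = |R − V| = 34.94.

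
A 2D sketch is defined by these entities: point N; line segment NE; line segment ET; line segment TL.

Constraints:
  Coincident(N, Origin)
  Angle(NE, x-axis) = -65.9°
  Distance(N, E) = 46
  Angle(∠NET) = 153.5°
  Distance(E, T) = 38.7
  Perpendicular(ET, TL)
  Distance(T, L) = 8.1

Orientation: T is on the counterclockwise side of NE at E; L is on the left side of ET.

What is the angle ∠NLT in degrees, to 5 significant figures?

98.843°

∠NET = 153.5°, so ET runs at -65.9° + (180° − 153.5°) = -39.400° from the x-axis; with |ET| = 38.7, T = E + 38.7·(cos -39.400°, sin -39.400°) = (48.688, -66.554). ET is perpendicular to TL; with |TL| = 8.1 on the left of ET, L = T + 8.1·(0.63473, 0.77273) = (53.829, -60.295). Then cos ∠NLT = LN·LT / (|LN||LT|), giving 98.843°.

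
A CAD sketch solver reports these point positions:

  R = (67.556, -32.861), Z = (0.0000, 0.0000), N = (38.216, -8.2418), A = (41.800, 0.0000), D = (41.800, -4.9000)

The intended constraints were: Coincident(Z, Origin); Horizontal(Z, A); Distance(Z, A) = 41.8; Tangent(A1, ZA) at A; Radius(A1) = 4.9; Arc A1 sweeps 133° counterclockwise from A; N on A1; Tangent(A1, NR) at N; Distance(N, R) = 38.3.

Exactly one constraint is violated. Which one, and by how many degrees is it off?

Tangent(A1, NR) at N — off by 7.00°.

Z = (0.00, 0.00) ✓; Z.y = 0.00, A.y = 0.00 ✓; |ZA| = 41.80 ✓; ∠(DA, AZ) = 90.00° ✓; |DA| = 4.900 ✓; bearing(D→N) − bearing(D→A) = 133.0° ✓; |DN| = 4.900 ✓; ∠(DN, NR) = 83.00° ✗; |NR| = 38.30 ✓.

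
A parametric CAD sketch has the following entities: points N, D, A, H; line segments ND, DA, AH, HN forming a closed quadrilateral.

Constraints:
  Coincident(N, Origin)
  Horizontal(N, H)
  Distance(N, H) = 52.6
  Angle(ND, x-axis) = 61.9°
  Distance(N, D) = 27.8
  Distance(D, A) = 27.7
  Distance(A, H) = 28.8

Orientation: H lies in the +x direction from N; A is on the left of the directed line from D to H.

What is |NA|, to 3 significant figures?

48.5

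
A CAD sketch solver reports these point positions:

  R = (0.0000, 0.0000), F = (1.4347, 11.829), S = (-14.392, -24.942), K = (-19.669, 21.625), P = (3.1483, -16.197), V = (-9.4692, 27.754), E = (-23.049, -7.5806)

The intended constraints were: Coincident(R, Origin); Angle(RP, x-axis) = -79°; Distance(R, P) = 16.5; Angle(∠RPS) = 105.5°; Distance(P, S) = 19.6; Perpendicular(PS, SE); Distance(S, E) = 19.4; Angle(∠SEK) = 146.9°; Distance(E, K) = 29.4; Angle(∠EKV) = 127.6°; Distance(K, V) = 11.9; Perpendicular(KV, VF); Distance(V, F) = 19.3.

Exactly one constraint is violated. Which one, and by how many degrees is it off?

Perpendicular(KV, VF) — off by 3.40°.

R = (0.00, 0.00) ✓; RP at -79.00° ✓; |RP| = 16.50 ✓; ∠RPS = 105.5° ✓; |PS| = 19.60 ✓; ∠(PS, SE) = 90.00° ✓; |SE| = 19.40 ✓; ∠SEK = 146.9° ✓; |EK| = 29.40 ✓; ∠EKV = 127.6° ✓; |KV| = 11.90 ✓; ∠(KV, VF) = 86.60° ✗; |VF| = 19.30 ✓.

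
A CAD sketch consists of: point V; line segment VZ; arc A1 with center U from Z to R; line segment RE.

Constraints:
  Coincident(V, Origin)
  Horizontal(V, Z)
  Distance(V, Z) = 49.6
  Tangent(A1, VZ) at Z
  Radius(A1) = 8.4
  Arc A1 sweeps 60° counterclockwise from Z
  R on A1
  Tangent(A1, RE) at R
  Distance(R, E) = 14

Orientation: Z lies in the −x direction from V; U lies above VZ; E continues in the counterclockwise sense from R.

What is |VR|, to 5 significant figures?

42.533

V is at the origin; VZ is horizontal with |VZ| = 49.6 and Z on the −x side, so Z = (-49.600, 0.0000). Tangency of A1 to VZ means the radius UZ is perpendicular to VZ, so U = Z + (0, 8.4) = (-49.600, 8.4000). On A1, Z sits at bearing -90° from U; a 60° counterclockwise sweep puts R at bearing -30°, so R = U + 8.4·(cos -30°, sin -30°) = (-42.325, 4.2000). Then |VR| = |R − V| = 42.533.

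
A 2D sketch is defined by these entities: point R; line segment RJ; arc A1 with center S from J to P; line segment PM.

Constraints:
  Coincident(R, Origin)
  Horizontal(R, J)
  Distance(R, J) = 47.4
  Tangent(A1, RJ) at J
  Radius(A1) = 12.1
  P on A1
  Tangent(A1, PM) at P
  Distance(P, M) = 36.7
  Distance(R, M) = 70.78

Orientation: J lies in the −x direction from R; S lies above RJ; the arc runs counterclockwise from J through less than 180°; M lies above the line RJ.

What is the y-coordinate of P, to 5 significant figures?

16.478

R is at the origin; RJ is horizontal with |RJ| = 47.4 and J on the −x side, so J = (-47.400, 0.0000). Tangency of A1 to RJ means the radius SJ is perpendicular to RJ, so S = J + (0, 12.1) = (-47.400, 12.100). Since SP ⟂ PM (tangency), |SM| = √(12.1² + 36.7²) = 38.643 regardless of where P sits on A1. So M lies on both circle(R, 70.78) and circle(S, 38.643); the above-RJ intersection is M = (-49.398, 50.692). P is the foot of the tangent from M: P = (-36.120, 16.478).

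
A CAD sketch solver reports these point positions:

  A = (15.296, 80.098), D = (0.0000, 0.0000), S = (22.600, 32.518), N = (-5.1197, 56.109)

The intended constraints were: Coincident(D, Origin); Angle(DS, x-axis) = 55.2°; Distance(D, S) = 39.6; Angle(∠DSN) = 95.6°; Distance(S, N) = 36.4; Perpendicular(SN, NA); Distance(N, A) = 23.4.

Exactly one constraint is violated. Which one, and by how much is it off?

Distance(N, A) = 23.4 — off by 8.10.

D = (0.00, 0.00) ✓; DS at 55.20° ✓; |DS| = 39.60 ✓; ∠DSN = 95.60° ✓; |SN| = 36.40 ✓; ∠(SN, NA) = 90.00° ✓; |NA| = 31.50 ✗.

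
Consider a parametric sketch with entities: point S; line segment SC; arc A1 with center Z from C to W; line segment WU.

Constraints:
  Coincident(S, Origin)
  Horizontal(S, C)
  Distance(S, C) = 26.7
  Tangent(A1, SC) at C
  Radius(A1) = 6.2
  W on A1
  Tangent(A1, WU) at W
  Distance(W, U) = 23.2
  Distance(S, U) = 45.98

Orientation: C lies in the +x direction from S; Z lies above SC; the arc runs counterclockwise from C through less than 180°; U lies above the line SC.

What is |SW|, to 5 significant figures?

33.250

S is at the origin; S and C share the same y with |SC| = 26.7 and C on the +x side, so C = (26.700, 0.0000). The tangent condition forces ZC to be normal to SC, so Z = C + (0, 6.2) = (26.700, 6.2000). Since ZW ⟂ WU (tangency), |ZU| = √(6.2² + 23.2²) = 24.014 regardless of where W sits on A1. So U lies on both circle(S, 45.98) and circle(Z, 24.014); the above-SC intersection is U = (36.312, 28.207). W is the foot of the tangent from U: W = (32.830, 5.2695).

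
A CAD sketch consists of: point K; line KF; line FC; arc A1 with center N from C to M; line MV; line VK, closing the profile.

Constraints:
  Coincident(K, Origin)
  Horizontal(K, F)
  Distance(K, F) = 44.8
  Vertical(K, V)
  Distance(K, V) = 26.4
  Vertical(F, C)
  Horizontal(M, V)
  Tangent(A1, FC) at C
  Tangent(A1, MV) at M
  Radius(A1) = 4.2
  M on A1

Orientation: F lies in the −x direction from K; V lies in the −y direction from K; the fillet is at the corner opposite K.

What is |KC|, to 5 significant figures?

49.999

K is at the origin; K and F share the same y with |KF| = 44.8 and F on the −x side, so F = (-44.800, 0.0000). K and V share the same x with |KV| = 26.4 and V on the −y side, so V = (0.0000, -26.400). The virtual corner opposite K is at (-44.800, -26.400). The tangent condition forces NC to be normal to FC and since A1 is tangent to MV there, NM ⟂ MV, with radius 4.2, so the center N sits 4.2 in from both sides at N = (-40.600, -22.200). That places the tangent points at C = (-44.800, -22.200) on FC and M = (-40.600, -26.400) on MV. Then |KC| = |C − K| = 49.999.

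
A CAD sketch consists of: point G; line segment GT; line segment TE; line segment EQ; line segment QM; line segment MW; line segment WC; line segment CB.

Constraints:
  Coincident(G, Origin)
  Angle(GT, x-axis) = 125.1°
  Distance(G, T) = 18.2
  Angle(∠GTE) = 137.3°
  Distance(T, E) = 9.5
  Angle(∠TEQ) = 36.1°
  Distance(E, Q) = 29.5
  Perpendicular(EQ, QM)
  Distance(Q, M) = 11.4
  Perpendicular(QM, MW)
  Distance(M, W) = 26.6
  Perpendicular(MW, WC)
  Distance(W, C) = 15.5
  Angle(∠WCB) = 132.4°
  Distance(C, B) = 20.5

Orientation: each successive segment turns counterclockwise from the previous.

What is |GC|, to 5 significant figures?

24.088

G is at the origin; GT runs at 125.1° with length 18.2, so T = (-10.465, 14.890). ∠GTE = 137.3° gives TE at 167.80° from the x-axis; with |TE| = 9.5, E = (-19.751, 16.898). ∠TEQ = 36.1° gives EQ at -48.300° from the x-axis; with |EQ| = 29.5, Q = (-0.12625, -5.1279). The perpendicularity gives QM at right angles to EQ, so QM runs at 41.700°; with |QM| = 11.4, M = (8.3854, 2.4557). QM is perpendicular to MW, so MW runs at 131.70°; with |MW| = 26.6, W = (-9.3097, 22.316). MW is perpendicular to WC, so WC runs at -138.30°; with |WC| = 15.5, C = (-20.883, 12.005). Then |GC| = |C − G| = 24.088.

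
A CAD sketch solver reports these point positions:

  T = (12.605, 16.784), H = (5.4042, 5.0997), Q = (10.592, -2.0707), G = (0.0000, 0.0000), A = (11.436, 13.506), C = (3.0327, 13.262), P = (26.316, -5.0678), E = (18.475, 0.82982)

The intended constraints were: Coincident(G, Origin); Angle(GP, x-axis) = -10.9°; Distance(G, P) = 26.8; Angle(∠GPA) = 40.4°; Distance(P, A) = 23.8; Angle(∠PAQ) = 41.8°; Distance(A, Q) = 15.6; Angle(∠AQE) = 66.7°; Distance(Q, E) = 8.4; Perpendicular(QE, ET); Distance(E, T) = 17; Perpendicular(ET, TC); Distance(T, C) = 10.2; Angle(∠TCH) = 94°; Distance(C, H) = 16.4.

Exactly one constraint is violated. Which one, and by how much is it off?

Distance(C, H) = 16.4 — off by 7.90.

G = (0.00, 0.00) ✓; GP at -10.90° ✓; |GP| = 26.80 ✓; ∠GPA = 40.40° ✓; |PA| = 23.80 ✓; ∠PAQ = 41.80° ✓; |AQ| = 15.60 ✓; ∠AQE = 66.70° ✓; |QE| = 8.400 ✓; ∠(QE, ET) = 90.00° ✓; |ET| = 17.00 ✓; ∠(ET, TC) = 90.00° ✓; |TC| = 10.20 ✓; ∠TCH = 94.00° ✓; |CH| = 8.500 ✗.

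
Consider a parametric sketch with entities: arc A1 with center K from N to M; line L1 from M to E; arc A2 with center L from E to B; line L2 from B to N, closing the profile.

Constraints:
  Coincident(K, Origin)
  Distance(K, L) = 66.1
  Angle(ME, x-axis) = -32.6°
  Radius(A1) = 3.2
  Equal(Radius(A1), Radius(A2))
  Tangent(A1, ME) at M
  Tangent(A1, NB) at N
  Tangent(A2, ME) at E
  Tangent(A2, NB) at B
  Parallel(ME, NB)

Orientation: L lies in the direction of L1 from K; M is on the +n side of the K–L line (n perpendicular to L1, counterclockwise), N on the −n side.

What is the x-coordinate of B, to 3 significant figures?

54.0

The slot axis is L1's direction at -32.6°, so u = (cos -32.6°, sin -32.6°) = (0.842, -0.539) and n = (−sin -32.6°, cos -32.6°) = (0.539, 0.842). K is at the origin and L lies 66.1 along u from K, so L = 66.1·u = (55.7, -35.6). Tangency of A1 to both parallel lines with radius 3.2 puts M and N at K ± 3.2·n: M = (1.72, 2.70), N = (-1.72, -2.70). Equal radii place E and B the same way about L: E = L + 3.2·n = (57.4, -32.9), B = L − 3.2·n = (54.0, -38.3). So B.x = 54.0.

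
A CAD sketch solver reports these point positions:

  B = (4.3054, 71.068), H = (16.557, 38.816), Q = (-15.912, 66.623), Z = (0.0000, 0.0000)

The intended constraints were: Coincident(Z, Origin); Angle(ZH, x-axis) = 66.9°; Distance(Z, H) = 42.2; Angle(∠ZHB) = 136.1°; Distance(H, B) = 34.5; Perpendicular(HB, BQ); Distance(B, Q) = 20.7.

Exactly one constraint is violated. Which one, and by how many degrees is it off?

Perpendicular(HB, BQ) — off by 8.40°.

Z = (0.00, 0.00) ✓; ZH at 66.90° ✓; |ZH| = 42.20 ✓; ∠ZHB = 136.1° ✓; |HB| = 34.50 ✓; ∠(HB, BQ) = 81.60° ✗; |BQ| = 20.70 ✓.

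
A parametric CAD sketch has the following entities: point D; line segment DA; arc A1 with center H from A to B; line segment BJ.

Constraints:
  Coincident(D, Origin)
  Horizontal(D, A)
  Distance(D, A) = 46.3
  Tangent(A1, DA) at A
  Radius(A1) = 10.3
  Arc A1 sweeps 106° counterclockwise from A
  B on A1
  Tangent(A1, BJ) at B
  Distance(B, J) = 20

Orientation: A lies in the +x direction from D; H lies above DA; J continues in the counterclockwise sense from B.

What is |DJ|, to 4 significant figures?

60.14

D is at the origin; D and A share the same y with |DA| = 46.3 and A on the +x side, so A = (46.30, 0.000). Tangency of A1 to DA means the radius HA is perpendicular to DA, so H = A + (0, 10.3) = (46.30, 10.30). On A1, A sits at bearing -90° from H; a 106° counterclockwise sweep puts B at bearing 16°, so B = H + 10.3·(cos 16°, sin 16°) = (56.20, 13.14). Since A1 is tangent to BJ there, HB ⟂ BJ, so BJ runs along (−sin 16°, cos 16°); with |BJ| = 20.0, J = (50.69, 32.36). Then |DJ| = |J − D| = 60.14.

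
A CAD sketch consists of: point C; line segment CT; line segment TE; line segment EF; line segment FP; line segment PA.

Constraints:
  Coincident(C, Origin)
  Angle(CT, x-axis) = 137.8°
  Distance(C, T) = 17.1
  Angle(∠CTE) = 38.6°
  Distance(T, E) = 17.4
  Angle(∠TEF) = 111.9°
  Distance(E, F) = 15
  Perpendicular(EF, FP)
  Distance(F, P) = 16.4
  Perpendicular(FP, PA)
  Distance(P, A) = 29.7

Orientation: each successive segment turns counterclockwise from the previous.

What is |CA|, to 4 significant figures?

24.67

EF is perpendicular to FP, so FP runs at 77.30°; with |FP| = 16.4, P = (8.353, 7.011). FP ⟂ PA, so PA runs at 167.3°; with |PA| = 29.7, A = (-20.62, 13.54). Then |CA| = |A − C| = 24.67.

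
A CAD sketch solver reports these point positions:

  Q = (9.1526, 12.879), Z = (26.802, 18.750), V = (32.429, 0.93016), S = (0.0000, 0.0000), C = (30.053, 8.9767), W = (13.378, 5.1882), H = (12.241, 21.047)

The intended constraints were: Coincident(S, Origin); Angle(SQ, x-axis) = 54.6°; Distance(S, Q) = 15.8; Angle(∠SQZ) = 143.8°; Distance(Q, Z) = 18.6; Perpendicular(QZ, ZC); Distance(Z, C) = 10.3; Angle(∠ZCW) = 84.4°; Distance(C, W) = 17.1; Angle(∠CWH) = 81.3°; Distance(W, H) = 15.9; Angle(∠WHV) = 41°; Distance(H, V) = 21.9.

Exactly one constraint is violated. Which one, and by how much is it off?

Distance(H, V) = 21.9 — off by 6.60.

S = (0.00, 0.00) ✓; SQ at 54.60° ✓; |SQ| = 15.80 ✓; ∠SQZ = 143.8° ✓; |QZ| = 18.60 ✓; ∠(QZ, ZC) = 90.00° ✓; |ZC| = 10.30 ✓; ∠ZCW = 84.40° ✓; |CW| = 17.10 ✓; ∠CWH = 81.30° ✓; |WH| = 15.90 ✓; ∠WHV = 41.00° ✓; |HV| = 28.50 ✗.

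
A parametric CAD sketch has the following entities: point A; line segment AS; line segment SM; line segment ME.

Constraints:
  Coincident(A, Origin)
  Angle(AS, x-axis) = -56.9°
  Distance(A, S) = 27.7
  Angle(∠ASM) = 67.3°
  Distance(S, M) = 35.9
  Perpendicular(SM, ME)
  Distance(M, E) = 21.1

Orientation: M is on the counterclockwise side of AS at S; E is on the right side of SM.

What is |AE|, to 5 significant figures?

53.030

A is at the origin; AS runs at -56.9° with length 27.7, so S = 27.7·(cos -56.9°, sin -56.9°) = (15.127, -23.205). ∠ASM = 67.3°, so SM runs at -56.9° + (180° − 67.3°) = 55.800° from the x-axis; with |SM| = 35.9, M = S + 35.9·(cos 55.800°, sin 55.800°) = (35.306, 6.4874). SM ⟂ ME; with |ME| = 21.1 on the right of SM, E = M + 21.1·(0.82708, -0.56208) = (52.757, -5.3726). Then |AE| = |E − A| = 53.030.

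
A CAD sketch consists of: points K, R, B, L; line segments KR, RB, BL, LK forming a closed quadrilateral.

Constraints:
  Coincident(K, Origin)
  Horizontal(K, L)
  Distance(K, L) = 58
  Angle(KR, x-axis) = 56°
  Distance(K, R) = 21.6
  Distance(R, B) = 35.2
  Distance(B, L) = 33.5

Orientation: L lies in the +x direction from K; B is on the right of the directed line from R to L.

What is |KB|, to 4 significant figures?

30.71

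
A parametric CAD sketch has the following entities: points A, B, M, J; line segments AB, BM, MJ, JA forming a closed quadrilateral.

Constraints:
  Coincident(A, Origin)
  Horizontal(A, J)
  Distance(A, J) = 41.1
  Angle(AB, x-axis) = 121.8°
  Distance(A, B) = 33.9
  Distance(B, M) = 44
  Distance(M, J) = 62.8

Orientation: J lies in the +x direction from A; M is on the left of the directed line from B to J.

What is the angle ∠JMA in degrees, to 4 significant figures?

39.17°

Checks: |BM| = 44.00 ✓; |MJ| = 62.80 ✓.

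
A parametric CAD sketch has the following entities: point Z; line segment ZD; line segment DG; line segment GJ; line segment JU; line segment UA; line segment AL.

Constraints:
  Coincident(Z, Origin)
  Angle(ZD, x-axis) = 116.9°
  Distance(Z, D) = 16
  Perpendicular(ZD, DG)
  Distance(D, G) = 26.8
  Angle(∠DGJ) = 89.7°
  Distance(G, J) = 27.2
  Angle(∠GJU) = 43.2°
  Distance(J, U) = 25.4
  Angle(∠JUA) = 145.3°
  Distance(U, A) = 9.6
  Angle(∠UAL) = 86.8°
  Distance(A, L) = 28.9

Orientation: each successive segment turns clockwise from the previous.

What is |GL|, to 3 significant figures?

10.6

∠JUA = 145.3° gives UA at 125° from the x-axis; with |UA| = 9.6, A = (-0.518, 18.7). ∠UAL = 86.8° gives AL at 31.9° from the x-axis; with |AL| = 28.9, L = (24.0, 34.0). Then |GL| = |L − G| = 10.6.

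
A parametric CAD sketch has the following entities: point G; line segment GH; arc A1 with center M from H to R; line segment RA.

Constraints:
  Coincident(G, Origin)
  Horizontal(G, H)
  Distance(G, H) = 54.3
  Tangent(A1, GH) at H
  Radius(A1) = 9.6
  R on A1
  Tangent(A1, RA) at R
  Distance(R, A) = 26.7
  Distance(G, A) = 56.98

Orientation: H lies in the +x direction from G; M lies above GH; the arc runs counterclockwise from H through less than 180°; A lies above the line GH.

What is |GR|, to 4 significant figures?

63.58

G is at the origin; GH is horizontal with |GH| = 54.3 and H on the +x side, so H = (54.30, 0.000). The tangent condition forces MH to be normal to GH, so M = H + (0, 9.6) = (54.30, 9.600). Since MR ⟂ RA (tangency), |MA| = √(9.6² + 26.7²) = 28.37 regardless of where R sits on A1. So A lies on both circle(G, 56.98) and circle(M, 28.37); the above-GH intersection is A = (44.10, 36.08). R is the foot of the tangent from A: R = (61.56, 15.88).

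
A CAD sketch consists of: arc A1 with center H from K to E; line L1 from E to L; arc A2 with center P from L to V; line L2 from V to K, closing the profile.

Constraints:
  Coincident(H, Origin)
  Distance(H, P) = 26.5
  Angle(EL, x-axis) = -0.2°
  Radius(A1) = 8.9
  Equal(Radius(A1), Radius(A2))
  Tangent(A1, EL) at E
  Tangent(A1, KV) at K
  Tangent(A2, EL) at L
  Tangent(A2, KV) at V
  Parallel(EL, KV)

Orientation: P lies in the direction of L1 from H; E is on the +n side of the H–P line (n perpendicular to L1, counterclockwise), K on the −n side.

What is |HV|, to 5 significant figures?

27.955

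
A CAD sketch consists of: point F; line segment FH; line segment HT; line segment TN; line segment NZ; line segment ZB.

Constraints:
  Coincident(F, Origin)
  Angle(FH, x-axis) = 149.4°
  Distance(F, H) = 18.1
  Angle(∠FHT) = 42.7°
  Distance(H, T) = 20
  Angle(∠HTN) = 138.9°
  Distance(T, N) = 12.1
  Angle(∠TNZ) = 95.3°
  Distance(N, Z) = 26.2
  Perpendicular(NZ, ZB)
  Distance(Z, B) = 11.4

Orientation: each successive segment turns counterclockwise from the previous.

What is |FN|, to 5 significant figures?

16.396

F is at the origin; FH runs at 149.4° with length 18.1, so H = (-15.579, 9.2136). ∠FHT = 42.7° gives HT at -73.300° from the x-axis; with |HT| = 20.0, T = (-9.8322, -9.9428). ∠HTN = 138.9° gives TN at -32.200° from the x-axis; with |TN| = 12.1, N = (0.40672, -16.391). Then |FN| = |N − F| = 16.396.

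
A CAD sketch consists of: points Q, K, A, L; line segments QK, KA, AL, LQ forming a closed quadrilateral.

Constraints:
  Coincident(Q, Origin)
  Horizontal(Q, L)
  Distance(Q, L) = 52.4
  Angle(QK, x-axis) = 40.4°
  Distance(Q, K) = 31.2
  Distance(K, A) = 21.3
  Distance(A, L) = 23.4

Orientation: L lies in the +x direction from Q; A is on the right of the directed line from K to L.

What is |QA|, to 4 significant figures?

29.01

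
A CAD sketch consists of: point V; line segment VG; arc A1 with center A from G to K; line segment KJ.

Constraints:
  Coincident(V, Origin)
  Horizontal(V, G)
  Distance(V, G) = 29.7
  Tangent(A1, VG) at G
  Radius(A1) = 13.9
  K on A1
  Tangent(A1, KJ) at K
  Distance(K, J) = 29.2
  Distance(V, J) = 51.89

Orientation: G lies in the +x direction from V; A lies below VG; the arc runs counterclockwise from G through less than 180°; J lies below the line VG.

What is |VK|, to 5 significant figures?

24.112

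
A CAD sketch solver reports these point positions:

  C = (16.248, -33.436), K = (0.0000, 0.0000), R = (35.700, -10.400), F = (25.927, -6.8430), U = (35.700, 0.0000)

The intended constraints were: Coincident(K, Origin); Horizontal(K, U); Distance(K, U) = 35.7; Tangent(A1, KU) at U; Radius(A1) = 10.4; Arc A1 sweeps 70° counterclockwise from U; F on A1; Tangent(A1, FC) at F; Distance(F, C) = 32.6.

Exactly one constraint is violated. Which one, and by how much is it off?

Distance(F, C) = 32.6 — off by 4.30.

K = (0.00, 0.00) ✓; K.y = 0.00, U.y = 0.00 ✓; |KU| = 35.70 ✓; ∠(RU, UK) = 90.00° ✓; |RU| = 10.40 ✓; bearing(R→F) − bearing(R→U) = 70.00° ✓; |RF| = 10.40 ✓; ∠(RF, FC) = 90.00° ✓; |FC| = 28.30 ✗.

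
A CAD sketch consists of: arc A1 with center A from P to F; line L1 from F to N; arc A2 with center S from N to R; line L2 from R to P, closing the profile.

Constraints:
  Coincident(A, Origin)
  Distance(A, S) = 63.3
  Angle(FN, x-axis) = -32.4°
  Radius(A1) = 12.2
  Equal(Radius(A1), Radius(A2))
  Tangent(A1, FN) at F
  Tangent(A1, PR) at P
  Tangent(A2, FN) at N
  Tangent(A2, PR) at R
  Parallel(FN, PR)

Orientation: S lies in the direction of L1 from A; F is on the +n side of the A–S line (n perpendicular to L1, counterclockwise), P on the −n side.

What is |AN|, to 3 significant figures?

64.5

The slot axis is L1's direction at -32.4°, so u = (cos -32.4°, sin -32.4°) = (0.844, -0.536) and n = (−sin -32.4°, cos -32.4°) = (0.536, 0.844). A is at the origin and S lies 63.3 along u from A, so S = 63.3·u = (53.4, -33.9). Tangency of A1 to both parallel lines with radius 12.2 puts F and P at A ± 12.2·n: F = (6.54, 10.3), P = (-6.54, -10.3). Equal radii place N and R the same way about S: N = S + 12.2·n = (60.0, -23.6), R = S − 12.2·n = (46.9, -44.2). Then |AN| = |N − A| = 64.5.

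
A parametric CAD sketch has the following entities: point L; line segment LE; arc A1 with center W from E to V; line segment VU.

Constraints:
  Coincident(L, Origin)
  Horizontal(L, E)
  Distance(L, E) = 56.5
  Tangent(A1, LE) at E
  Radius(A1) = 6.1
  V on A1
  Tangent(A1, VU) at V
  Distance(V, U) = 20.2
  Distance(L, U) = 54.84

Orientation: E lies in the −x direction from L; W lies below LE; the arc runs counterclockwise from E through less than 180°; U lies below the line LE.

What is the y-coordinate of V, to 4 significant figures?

-9.949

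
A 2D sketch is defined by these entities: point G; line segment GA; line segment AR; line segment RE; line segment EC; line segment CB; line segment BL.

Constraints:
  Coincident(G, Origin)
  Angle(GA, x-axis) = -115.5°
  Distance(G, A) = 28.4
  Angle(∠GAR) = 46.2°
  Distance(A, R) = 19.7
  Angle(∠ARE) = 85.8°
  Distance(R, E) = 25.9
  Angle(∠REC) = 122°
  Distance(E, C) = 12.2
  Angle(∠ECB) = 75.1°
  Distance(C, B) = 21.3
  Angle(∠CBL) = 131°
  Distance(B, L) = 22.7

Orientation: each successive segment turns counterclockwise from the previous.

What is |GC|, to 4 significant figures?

16.78

G is at the origin; GA runs at -115.5° with length 28.4, so A = (-12.23, -25.63). ∠GAR = 46.2° gives AR at 18.30° from the x-axis; with |AR| = 19.7, R = (6.477, -19.45). ∠ARE = 85.8° gives RE at 112.5° from the x-axis; with |RE| = 25.9, E = (-3.434, 4.481). ∠REC = 122.0° gives EC at 170.5° from the x-axis; with |EC| = 12.2, C = (-15.47, 6.494). Then |GC| = |C − G| = 16.78.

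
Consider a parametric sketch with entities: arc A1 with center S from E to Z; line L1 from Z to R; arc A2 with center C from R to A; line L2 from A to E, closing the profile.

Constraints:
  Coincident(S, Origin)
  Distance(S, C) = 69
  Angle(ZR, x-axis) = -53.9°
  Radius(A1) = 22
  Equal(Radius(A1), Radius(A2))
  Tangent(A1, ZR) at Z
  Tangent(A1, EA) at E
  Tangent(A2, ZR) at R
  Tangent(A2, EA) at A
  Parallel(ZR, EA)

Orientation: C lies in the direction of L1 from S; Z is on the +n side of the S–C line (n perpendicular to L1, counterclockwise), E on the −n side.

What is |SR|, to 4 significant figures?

72.42

The slot axis is L1's direction at -53.9°, so u = (cos -53.9°, sin -53.9°) = (0.5892, -0.8080) and n = (−sin -53.9°, cos -53.9°) = (0.8080, 0.5892). S is at the origin and C lies 69.0 along u from S, so C = 69.0·u = (40.65, -55.75). Tangency of A1 to both parallel lines with radius 22.0 puts Z and E at S ± 22.0·n: Z = (17.78, 12.96), E = (-17.78, -12.96). Equal radii place R and A the same way about C: R = C + 22.0·n = (58.43, -42.79), A = C − 22.0·n = (22.88, -68.71). Then |SR| = |R − S| = 72.42.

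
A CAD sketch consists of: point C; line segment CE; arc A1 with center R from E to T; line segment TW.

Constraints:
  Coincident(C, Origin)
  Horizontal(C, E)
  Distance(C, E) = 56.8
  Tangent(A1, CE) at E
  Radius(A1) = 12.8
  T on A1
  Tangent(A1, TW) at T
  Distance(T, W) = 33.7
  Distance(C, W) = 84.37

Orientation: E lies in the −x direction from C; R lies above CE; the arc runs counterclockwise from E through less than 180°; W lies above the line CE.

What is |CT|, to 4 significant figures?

52.19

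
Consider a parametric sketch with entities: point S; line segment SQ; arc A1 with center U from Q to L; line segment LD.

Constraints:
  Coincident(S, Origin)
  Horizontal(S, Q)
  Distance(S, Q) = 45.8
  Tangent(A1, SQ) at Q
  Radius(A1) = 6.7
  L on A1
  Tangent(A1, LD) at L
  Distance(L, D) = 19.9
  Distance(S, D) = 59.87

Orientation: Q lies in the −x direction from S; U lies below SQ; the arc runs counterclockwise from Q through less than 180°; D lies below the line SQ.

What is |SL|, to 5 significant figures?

52.851

Checks: |SQ| = 45.80 ✓; |UL| = 6.700 ✓; ∠(UL, LD) = 90.00° ✓; |LD| = 19.90 ✓; |SD| = 59.87 ✓.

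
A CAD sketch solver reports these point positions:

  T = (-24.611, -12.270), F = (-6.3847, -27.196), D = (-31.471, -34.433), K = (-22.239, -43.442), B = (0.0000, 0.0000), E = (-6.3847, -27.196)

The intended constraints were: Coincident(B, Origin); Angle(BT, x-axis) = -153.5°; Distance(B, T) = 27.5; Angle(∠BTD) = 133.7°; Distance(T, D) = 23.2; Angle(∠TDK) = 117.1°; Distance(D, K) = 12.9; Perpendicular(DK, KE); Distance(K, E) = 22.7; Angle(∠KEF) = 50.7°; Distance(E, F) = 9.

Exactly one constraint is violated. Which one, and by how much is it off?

Distance(E, F) = 9 — off by 9.00.

B = (0.00, 0.00) ✓; BT at -153.5° ✓; |BT| = 27.50 ✓; ∠BTD = 133.7° ✓; |TD| = 23.20 ✓; ∠TDK = 117.1° ✓; |DK| = 12.90 ✓; ∠(DK, KE) = 90.00° ✓; |KE| = 22.70 ✓; ∠KEF = 50.70° ✓; |EF| = 0.000 ✗.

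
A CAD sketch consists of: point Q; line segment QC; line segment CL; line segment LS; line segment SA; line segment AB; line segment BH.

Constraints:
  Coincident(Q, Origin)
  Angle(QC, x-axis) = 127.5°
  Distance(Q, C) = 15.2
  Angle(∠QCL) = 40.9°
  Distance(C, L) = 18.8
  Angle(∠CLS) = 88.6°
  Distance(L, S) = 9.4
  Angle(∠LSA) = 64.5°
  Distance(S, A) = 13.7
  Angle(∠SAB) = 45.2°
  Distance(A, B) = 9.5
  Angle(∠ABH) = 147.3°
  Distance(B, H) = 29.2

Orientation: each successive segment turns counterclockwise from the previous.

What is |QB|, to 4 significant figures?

10.48

Q is at the origin; QC runs at 127.5° with length 15.2, so C = (-9.253, 12.06). ∠QCL = 40.9° gives CL at -93.40° from the x-axis; with |CL| = 18.8, L = (-10.37, -6.708). ∠CLS = 88.6° gives LS at -2.000° from the x-axis; with |LS| = 9.4, S = (-0.9739, -7.036). ∠LSA = 64.5° gives SA at 113.5° from the x-axis; with |SA| = 13.7, A = (-6.437, 5.528). ∠SAB = 45.2° gives AB at -111.7° from the x-axis; with |AB| = 9.5, B = (-9.949, -3.299). Then |QB| = |B − Q| = 10.48.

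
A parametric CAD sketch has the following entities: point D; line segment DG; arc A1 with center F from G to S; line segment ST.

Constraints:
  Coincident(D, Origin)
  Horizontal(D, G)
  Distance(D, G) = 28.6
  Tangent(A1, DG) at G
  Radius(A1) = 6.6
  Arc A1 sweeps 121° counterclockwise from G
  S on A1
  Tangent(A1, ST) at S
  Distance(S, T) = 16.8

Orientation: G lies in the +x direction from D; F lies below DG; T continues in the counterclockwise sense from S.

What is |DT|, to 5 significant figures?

39.920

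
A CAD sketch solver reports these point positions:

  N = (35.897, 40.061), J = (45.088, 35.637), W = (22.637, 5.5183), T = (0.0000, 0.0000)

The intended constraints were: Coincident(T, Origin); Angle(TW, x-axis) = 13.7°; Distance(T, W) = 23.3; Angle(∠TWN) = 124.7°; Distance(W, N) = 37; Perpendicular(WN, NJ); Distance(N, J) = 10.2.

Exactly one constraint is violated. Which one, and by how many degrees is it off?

Perpendicular(WN, NJ) — off by 4.70°.

T = (0.00, 0.00) ✓; TW at 13.70° ✓; |TW| = 23.30 ✓; ∠TWN = 124.7° ✓; |WN| = 37.00 ✓; ∠(WN, NJ) = 94.70° ✗; |NJ| = 10.20 ✓.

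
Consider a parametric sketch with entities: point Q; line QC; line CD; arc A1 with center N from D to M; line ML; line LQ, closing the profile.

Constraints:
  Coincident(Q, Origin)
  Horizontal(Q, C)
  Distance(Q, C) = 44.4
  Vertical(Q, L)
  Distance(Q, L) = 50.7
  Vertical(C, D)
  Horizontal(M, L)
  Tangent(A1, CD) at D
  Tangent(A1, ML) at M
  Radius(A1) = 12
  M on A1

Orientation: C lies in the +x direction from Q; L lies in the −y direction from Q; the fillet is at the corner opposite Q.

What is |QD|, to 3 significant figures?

58.9

The virtual corner opposite Q is at (44.4, -50.7). Tangency of A1 to CD means the radius ND is perpendicular to CD and since A1 is tangent to ML there, NM ⟂ ML, with radius 12.0, so the center N sits 12.0 in from both sides at N = (32.4, -38.7). That places the tangent points at D = (44.4, -38.7) on CD and M = (32.4, -50.7) on ML. Then |QD| = |D − Q| = 58.9.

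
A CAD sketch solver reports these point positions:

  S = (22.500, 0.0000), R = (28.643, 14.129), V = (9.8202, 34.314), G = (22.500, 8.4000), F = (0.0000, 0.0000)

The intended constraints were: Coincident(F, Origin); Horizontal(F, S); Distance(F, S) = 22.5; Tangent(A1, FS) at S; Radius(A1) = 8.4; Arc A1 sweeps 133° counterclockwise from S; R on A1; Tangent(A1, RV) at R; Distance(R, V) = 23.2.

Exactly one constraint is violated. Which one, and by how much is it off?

Distance(R, V) = 23.2 — off by 4.40.

F = (0.00, 0.00) ✓; F.y = 0.00, S.y = 0.00 ✓; |FS| = 22.50 ✓; ∠(GS, SF) = 90.00° ✓; |GS| = 8.400 ✓; bearing(G→R) − bearing(G→S) = 133.0° ✓; |GR| = 8.400 ✓; ∠(GR, RV) = 90.00° ✓; |RV| = 27.60 ✗.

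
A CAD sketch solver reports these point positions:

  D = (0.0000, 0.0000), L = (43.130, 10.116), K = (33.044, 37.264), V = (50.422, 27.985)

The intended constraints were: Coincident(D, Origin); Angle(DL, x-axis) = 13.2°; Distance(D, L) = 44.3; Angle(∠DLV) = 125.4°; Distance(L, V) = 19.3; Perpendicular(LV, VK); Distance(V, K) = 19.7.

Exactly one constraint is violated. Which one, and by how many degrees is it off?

Perpendicular(LV, VK) — off by 5.90°.

D = (0.00, 0.00) ✓; DL at 13.20° ✓; |DL| = 44.30 ✓; ∠DLV = 125.4° ✓; |LV| = 19.30 ✓; ∠(LV, VK) = 84.10° ✗; |VK| = 19.70 ✓.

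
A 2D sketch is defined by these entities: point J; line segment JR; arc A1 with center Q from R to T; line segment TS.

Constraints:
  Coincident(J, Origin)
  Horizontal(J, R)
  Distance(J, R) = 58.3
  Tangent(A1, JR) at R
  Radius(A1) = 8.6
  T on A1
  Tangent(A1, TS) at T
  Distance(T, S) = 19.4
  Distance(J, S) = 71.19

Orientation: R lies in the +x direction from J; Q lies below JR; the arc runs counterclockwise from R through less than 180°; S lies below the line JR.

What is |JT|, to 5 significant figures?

53.953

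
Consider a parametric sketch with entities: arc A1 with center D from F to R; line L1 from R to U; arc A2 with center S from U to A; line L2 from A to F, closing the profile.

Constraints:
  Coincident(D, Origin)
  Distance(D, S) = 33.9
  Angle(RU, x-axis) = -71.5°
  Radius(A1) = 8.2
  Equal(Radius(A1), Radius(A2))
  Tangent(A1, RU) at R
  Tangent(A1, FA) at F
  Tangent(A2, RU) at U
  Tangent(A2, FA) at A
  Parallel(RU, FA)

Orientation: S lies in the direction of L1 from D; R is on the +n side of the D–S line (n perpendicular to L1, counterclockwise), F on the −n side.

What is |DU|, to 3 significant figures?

34.9

The slot axis is L1's direction at -71.5°, so u = (cos -71.5°, sin -71.5°) = (0.317, -0.948) and n = (−sin -71.5°, cos -71.5°) = (0.948, 0.317). D is at the origin and S lies 33.9 along u from D, so S = 33.9·u = (10.8, -32.1). Tangency of A1 to both parallel lines with radius 8.2 puts R and F at D ± 8.2·n: R = (7.78, 2.60), F = (-7.78, -2.60). Equal radii place U and A the same way about S: U = S + 8.2·n = (18.5, -29.5), A = S − 8.2·n = (2.98, -34.8). Then |DU| = |U − D| = 34.9.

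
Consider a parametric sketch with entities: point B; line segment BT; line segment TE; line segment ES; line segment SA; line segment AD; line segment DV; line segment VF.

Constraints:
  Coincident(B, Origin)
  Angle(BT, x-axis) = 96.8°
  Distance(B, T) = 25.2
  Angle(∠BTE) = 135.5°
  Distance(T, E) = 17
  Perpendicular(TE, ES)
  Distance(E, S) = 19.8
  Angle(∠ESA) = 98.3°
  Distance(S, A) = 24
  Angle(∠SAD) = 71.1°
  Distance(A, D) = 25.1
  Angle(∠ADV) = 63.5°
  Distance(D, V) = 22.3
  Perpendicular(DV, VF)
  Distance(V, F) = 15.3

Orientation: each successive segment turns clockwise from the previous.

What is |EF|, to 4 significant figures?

26.45

∠ADV = 63.5° gives DV at 15.20° from the x-axis; with |DV| = 22.3, V = (16.12, 30.04). DV ⟂ VF, so VF runs at -74.80°; with |VF| = 15.3, F = (20.13, 15.28). Then |EF| = |F − E| = 26.45.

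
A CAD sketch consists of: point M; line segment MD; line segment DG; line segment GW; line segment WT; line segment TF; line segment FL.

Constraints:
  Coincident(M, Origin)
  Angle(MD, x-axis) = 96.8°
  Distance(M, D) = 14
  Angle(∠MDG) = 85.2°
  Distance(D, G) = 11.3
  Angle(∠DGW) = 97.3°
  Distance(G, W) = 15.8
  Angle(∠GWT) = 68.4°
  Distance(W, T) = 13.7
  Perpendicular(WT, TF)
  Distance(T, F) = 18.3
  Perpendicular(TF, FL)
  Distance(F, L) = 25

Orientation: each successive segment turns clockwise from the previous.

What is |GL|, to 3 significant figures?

17.5

M is at the origin; MD runs at 96.8° with length 14.0, so D = (-1.66, 13.9). ∠MDG = 85.2° gives DG at 2.00° from the x-axis; with |DG| = 11.3, G = (9.64, 14.3). ∠DGW = 97.3° gives GW at -80.7° from the x-axis; with |GW| = 15.8, W = (12.2, -1.30). ∠GWT = 68.4° gives WT at 168° from the x-axis; with |WT| = 13.7, T = (-1.20, 1.62). The perpendicularity gives TF at right angles to WT, so TF runs at 77.7°; with |TF| = 18.3, F = (2.70, 19.5). TF ⟂ FL, so FL runs at -12.3°; with |FL| = 25.0, L = (27.1, 14.2). Then |GL| = |L − G| = 17.5.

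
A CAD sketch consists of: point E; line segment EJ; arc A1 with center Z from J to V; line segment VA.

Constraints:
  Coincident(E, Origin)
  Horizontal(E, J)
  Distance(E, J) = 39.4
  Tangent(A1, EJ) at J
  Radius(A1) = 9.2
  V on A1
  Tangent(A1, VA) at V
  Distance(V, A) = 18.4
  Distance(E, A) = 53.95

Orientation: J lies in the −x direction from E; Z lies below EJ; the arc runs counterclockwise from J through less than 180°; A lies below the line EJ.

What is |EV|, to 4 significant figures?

49.64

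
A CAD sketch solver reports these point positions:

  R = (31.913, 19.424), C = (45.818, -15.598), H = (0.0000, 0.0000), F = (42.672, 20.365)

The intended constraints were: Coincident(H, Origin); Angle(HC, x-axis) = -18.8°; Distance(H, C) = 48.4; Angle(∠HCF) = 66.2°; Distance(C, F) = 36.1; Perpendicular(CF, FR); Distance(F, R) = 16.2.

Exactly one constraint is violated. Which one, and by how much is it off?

Distance(F, R) = 16.2 — off by 5.40.

H = (0.00, 0.00) ✓; HC at -18.80° ✓; |HC| = 48.40 ✓; ∠HCF = 66.20° ✓; |CF| = 36.10 ✓; ∠(CF, FR) = 90.00° ✓; |FR| = 10.80 ✗.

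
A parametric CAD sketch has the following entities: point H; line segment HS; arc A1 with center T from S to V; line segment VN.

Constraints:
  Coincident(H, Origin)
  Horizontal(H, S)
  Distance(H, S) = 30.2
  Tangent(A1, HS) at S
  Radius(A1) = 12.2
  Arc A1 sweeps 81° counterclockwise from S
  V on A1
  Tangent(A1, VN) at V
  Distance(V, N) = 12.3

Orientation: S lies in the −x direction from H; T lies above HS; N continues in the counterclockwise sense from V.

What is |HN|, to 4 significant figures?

27.69

H is at the origin; H and S share the same y with |HS| = 30.2 and S on the −x side, so S = (-30.20, 0.000). Tangency of A1 to HS means the radius TS is perpendicular to HS, so T = S + (0, 12.2) = (-30.20, 12.20). On A1, S sits at bearing -90° from T; an 81° counterclockwise sweep puts V at bearing -9°, so V = T + 12.2·(cos -9°, sin -9°) = (-18.15, 10.29). Tangency of A1 to VN means the radius TV is perpendicular to VN, so VN runs along (−sin -9°, cos -9°); with |VN| = 12.3, N = (-16.23, 22.44). Then |HN| = |N − H| = 27.69.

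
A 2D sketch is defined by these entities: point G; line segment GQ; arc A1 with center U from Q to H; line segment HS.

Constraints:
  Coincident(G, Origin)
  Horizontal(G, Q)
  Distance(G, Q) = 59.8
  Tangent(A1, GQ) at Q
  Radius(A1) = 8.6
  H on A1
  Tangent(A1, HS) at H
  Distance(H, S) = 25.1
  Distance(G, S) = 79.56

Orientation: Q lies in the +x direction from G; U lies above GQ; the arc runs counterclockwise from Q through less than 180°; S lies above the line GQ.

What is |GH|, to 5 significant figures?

68.598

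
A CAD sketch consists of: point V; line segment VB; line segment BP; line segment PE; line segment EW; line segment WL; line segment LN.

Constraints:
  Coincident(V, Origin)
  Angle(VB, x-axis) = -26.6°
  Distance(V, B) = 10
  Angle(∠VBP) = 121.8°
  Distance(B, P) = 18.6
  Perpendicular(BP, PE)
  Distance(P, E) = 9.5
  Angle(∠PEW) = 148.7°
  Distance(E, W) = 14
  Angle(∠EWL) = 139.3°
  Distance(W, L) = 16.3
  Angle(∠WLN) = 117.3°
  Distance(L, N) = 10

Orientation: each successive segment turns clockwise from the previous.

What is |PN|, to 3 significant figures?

35.7

V is at the origin; VB runs at -26.6° with length 10.0, so B = (8.94, -4.48). ∠VBP = 121.8° gives BP at -84.8° from the x-axis; with |BP| = 18.6, P = (10.6, -23.0). BP ⟂ PE, so PE runs at -175°; with |PE| = 9.5, E = (1.17, -23.9). ∠PEW = 148.7° gives EW at 154° from the x-axis; with |EW| = 14.0, W = (-11.4, -17.7). ∠EWL = 139.3° gives WL at 113° from the x-axis; with |WL| = 16.3, L = (-17.8, -2.72). ∠WLN = 117.3° gives LN at 50.5° from the x-axis; with |LN| = 10.0, N = (-11.5, 5.00). Then |PN| = |N − P| = 35.7.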